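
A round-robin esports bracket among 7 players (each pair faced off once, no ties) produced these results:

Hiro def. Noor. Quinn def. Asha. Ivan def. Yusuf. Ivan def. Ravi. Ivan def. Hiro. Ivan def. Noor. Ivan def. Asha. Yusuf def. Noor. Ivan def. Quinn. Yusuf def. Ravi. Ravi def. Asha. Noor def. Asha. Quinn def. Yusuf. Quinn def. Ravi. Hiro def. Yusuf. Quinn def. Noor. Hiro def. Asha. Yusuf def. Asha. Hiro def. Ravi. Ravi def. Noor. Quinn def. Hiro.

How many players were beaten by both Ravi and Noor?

Ravi beat: Asha, Noor.
Noor beat: Asha.
Both beat: Asha — 1.

1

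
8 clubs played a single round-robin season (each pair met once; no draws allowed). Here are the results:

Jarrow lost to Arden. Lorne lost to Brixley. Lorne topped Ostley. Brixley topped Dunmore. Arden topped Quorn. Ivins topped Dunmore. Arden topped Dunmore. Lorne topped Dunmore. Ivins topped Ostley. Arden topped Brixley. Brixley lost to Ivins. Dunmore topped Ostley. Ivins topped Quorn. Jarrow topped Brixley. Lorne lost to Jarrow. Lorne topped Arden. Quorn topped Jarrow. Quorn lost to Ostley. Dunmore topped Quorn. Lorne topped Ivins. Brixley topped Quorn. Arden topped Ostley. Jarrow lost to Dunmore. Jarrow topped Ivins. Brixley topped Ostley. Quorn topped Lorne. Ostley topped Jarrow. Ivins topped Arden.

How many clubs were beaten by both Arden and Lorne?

2

Arden beat: Quorn, Brixley, Dunmore, Jarrow, Ostley.
Lorne beat: Dunmore, Arden, Ostley, Ivins.
Both beat: Dunmore, Ostley — 2.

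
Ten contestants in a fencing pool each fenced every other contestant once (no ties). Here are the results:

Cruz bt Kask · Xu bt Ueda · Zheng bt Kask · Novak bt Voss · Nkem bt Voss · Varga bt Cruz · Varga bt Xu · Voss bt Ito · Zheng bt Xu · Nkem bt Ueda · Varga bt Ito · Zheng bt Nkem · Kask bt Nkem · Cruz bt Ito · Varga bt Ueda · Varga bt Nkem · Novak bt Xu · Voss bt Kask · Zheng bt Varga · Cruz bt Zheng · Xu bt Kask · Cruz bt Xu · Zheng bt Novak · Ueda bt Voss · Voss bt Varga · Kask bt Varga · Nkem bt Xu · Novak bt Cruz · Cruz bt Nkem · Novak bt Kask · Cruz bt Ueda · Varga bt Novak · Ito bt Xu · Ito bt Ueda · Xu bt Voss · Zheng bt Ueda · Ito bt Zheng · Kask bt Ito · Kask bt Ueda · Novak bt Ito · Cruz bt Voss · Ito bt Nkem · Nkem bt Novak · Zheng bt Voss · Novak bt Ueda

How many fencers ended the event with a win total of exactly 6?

2

Win totals: Novak 6, Xu 3, Zheng 7, Kask 4, Ueda 1, Ito 4, Nkem 4, Cruz 7, Varga 6, Voss 3.
Exactly 6: Novak, Varga — 2 fencers.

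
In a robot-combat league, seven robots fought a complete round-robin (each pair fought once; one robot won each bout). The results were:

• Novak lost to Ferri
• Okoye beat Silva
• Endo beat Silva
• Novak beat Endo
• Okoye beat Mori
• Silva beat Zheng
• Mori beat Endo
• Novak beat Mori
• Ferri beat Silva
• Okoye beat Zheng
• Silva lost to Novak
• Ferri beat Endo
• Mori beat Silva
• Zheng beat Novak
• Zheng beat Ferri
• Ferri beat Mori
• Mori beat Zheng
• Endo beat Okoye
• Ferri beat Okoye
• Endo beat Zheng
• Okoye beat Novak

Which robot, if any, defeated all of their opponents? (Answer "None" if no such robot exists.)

None

Highest win total is Ferri with 5 (out of 6 possible).
Ferri lost to Zheng, so no robot went undefeated.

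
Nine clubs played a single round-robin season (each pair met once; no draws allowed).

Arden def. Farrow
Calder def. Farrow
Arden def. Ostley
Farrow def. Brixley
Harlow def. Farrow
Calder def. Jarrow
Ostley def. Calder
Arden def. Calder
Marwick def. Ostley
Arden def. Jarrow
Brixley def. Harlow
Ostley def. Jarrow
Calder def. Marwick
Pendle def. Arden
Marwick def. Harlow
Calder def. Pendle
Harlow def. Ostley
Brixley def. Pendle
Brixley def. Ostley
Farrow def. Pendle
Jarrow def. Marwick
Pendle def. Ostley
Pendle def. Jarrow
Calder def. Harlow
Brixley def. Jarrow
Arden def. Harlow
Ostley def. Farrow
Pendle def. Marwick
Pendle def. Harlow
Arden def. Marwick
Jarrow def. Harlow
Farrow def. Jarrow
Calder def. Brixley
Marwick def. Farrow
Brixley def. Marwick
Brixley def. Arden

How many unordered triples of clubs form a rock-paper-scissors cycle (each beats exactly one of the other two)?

18

Win totals: Farrow 3, Jarrow 2, Ostley 3, Pendle 5, Harlow 2, Brixley 6, Marwick 3, Calder 6, Arden 6.
A club with w wins dominates both others in C(w,2) triples; summing gives 3 + 1 + 3 + 10 + 1 + 15 + 3 + 15 + 15 = 66 transitive triples.
Total triples C(9,3) = 84, so cyclic triples = 84 − 66 = 18.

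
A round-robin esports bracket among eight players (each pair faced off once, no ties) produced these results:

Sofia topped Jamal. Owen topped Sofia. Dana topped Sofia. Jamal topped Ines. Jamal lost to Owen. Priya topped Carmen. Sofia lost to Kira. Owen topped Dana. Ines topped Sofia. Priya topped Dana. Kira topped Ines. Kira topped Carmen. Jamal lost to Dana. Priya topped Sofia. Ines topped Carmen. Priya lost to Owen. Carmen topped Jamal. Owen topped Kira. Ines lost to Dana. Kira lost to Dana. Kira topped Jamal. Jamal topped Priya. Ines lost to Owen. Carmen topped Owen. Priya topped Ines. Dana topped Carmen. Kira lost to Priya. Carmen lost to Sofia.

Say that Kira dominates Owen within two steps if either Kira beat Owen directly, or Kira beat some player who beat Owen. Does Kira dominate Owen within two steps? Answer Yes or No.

Yes

Kira did not beat Owen directly.
Kira beat Sofia, Ines, Jamal, Carmen. Of those, Carmen beat Owen.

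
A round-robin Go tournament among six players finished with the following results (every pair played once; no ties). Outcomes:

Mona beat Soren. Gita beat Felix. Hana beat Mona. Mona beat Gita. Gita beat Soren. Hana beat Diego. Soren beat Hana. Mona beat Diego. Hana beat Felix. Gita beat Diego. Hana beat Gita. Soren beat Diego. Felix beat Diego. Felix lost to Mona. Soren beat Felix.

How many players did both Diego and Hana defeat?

Diego beat: no one.
Hana beat: Felix, Gita, Mona, Diego.
No one was beaten by both.

0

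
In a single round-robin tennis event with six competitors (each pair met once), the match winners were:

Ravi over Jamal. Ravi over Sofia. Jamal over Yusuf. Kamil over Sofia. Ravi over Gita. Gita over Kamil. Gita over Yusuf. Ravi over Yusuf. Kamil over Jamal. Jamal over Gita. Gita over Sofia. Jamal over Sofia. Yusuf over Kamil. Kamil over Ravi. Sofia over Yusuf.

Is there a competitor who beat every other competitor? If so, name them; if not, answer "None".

Highest win total is Ravi with 4 (out of 5 possible).
Ravi lost to Kamil, so no competitor went undefeated.

None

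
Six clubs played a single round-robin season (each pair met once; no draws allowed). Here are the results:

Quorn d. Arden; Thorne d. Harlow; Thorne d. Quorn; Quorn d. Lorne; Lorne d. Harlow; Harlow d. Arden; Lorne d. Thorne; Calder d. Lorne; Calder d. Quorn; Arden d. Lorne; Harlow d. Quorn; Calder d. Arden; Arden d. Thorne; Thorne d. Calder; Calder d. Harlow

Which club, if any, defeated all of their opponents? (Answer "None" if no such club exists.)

None

Highest win total is Calder with 4 (out of 5 possible).
Calder lost to Thorne, so no club went undefeated.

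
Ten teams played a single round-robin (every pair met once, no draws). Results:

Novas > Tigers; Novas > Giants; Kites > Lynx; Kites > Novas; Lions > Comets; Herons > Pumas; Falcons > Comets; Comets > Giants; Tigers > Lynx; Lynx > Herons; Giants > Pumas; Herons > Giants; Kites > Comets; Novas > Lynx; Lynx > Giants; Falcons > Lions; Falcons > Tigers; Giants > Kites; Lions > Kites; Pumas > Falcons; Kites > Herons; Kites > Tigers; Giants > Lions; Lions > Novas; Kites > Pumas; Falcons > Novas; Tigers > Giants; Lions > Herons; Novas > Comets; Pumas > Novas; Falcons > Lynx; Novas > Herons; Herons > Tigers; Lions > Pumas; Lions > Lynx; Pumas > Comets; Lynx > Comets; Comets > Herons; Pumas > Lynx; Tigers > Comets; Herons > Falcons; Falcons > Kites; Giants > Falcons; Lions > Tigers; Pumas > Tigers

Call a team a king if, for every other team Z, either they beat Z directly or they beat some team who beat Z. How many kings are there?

Tigers cannot reach Novas in two steps.
Novas reaches everyone (king).
Giants reaches everyone (king).
Falcons reaches everyone (king).
Herons reaches everyone (king).
Lions reaches everyone (king).
Lynx cannot reach Novas in two steps.
Pumas reaches everyone (king).
Kites cannot reach Lions in two steps.
Comets cannot reach Novas, Lynx in two steps.
Kings: Novas, Giants, Falcons, Herons, Lions, Pumas — 6.

6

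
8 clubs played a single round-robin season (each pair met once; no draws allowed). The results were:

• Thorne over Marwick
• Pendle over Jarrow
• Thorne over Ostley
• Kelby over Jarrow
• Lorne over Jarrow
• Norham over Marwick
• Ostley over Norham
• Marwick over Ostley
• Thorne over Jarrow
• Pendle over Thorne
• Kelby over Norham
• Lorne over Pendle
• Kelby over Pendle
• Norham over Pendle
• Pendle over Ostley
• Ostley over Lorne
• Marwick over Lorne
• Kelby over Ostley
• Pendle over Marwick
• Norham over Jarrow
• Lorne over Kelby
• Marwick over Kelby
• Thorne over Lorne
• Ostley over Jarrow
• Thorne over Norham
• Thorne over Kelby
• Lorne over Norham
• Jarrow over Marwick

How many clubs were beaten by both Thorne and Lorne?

Thorne beat: Kelby, Jarrow, Norham, Lorne, Ostley, Marwick.
Lorne beat: Kelby, Jarrow, Norham, Pendle.
Both beat: Kelby, Jarrow, Norham — 3.

3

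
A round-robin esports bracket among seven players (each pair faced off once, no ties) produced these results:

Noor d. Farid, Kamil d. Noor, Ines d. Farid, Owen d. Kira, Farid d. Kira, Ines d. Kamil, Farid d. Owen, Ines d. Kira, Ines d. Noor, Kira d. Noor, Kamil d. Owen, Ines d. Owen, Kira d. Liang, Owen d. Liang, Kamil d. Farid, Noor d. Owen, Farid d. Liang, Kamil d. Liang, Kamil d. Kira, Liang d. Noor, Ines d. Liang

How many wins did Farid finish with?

Farid's results: beat Kira, Owen, Liang; lost to Kamil, Noor, Ines.
That is 3 wins.

3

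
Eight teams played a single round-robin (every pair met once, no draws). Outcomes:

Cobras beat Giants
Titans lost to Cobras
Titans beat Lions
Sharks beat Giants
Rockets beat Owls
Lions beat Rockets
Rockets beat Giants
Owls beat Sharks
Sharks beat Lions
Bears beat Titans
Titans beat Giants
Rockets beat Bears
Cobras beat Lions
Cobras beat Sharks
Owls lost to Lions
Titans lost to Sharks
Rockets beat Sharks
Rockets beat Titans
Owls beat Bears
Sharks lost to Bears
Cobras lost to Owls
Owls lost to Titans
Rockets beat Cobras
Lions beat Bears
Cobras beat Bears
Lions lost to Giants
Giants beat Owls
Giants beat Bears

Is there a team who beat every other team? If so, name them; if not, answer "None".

Highest win total is Rockets with 6 (out of 7 possible).
Rockets lost to Lions, so no team went undefeated.

None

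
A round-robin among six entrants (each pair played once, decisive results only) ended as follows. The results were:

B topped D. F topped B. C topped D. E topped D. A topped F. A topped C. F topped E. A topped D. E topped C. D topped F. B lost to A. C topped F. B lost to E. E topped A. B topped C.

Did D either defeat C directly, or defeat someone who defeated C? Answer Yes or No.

No

D did not beat C directly.
D beat F, but each of them lost to C. No two-step path.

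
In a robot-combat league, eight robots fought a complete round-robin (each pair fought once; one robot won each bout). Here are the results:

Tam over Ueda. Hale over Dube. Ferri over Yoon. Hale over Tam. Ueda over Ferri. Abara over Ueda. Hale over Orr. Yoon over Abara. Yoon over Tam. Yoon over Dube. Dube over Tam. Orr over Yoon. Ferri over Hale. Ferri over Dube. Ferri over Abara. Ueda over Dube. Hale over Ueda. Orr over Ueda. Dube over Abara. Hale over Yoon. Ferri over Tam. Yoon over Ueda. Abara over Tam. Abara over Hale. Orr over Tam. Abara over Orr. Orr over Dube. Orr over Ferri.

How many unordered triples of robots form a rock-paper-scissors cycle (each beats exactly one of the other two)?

Win totals: Yoon 4, Hale 5, Orr 5, Ueda 2, Abara 4, Tam 1, Ferri 5, Dube 2.
A robot with w wins dominates both others in C(w,2) triples; summing gives 6 + 10 + 10 + 1 + 6 + 0 + 10 + 1 = 44 transitive triples.
Total triples C(8,3) = 56, so cyclic triples = 56 − 44 = 12.

12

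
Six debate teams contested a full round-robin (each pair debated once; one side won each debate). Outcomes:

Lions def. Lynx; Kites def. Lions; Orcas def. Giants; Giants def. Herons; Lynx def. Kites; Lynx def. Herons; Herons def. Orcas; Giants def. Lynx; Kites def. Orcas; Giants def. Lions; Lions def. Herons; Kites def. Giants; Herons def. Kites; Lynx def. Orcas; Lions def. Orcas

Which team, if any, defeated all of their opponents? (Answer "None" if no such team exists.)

None

Highest win total is Lynx with 3 (out of 5 possible).
Lynx lost to Lions, Giants, so no team went undefeated.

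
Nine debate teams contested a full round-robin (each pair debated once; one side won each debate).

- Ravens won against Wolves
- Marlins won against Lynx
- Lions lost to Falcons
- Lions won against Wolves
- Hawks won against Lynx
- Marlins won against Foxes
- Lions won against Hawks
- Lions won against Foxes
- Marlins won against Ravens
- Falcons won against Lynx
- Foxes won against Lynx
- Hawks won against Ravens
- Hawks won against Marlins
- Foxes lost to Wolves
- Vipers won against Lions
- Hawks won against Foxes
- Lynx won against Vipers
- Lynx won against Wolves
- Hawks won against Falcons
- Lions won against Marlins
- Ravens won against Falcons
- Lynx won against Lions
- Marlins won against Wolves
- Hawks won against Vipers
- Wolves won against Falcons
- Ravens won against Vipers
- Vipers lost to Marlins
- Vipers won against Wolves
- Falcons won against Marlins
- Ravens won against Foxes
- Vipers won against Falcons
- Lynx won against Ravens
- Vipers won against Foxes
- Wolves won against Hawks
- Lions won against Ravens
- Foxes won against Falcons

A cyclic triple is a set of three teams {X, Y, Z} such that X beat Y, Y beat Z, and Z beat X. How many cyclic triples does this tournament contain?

24

Win totals: Lions 5, Foxes 2, Falcons 3, Wolves 3, Hawks 6, Lynx 4, Ravens 4, Vipers 4, Marlins 5.
A team with w wins dominates both others in C(w,2) triples; summing gives 10 + 1 + 3 + 3 + 15 + 6 + 6 + 6 + 10 = 60 transitive triples.
Total triples C(9,3) = 84, so cyclic triples = 84 − 60 = 24.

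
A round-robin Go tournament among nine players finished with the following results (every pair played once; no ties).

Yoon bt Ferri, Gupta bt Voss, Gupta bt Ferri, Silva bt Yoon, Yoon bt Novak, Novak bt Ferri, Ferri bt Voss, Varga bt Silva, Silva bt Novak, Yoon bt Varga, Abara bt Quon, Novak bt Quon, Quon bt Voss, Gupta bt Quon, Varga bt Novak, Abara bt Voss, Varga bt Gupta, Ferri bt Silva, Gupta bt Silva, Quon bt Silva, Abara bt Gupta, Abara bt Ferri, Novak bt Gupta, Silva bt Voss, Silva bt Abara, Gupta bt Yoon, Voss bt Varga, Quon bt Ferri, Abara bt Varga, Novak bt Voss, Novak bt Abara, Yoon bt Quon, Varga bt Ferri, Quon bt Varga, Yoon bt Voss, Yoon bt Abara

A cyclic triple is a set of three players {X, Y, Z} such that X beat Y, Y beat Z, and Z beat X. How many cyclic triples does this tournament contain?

Win totals: Novak 5, Voss 1, Gupta 5, Yoon 6, Ferri 2, Silva 4, Abara 5, Varga 4, Quon 4.
A player with w wins dominates both others in C(w,2) triples; summing gives 10 + 0 + 10 + 15 + 1 + 6 + 10 + 6 + 6 = 64 transitive triples.
Total triples C(9,3) = 84, so cyclic triples = 84 − 64 = 20.

20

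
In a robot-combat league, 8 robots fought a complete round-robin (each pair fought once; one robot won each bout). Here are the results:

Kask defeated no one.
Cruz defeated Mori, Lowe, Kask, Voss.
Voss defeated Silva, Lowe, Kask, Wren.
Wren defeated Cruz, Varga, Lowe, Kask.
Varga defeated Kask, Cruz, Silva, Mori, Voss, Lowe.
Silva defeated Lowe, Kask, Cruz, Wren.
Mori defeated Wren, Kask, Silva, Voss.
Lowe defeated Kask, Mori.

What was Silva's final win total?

4

Silva's results: beat Wren, Kask, Cruz, Lowe; lost to Mori, Varga, Voss.
That is 4 wins.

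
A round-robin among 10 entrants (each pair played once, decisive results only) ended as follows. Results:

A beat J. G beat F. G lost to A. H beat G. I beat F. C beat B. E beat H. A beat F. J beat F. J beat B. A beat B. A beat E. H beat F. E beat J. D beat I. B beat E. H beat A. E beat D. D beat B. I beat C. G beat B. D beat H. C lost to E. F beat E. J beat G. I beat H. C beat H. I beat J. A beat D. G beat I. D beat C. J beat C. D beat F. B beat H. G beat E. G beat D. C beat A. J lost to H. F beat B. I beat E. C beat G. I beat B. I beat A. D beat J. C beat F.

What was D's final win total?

D's results: beat B, C, F, H, I, J; lost to A, E, G.
That is 6 wins.

6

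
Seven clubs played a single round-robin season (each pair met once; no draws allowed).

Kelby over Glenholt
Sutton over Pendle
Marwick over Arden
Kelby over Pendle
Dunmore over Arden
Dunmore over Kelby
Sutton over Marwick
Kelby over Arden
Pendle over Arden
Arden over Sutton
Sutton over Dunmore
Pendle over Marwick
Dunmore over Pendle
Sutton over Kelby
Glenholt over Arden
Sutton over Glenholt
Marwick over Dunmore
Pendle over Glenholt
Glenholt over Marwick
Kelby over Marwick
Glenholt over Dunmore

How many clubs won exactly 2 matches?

Win totals: Pendle 3, Marwick 2, Dunmore 3, Kelby 4, Sutton 5, Arden 1, Glenholt 3.
Exactly 2: Marwick — 1 club.

1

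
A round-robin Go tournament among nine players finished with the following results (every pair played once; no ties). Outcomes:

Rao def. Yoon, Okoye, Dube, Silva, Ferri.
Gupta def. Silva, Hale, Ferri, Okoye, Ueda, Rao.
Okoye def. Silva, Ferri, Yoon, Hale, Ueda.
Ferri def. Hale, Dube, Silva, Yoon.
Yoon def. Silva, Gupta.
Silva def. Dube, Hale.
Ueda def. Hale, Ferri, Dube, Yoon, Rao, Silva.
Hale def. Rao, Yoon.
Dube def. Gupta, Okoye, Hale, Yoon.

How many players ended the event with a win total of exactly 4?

2

Win totals: Okoye 5, Ueda 6, Dube 4, Silva 2, Gupta 6, Rao 5, Yoon 2, Hale 2, Ferri 4.
Exactly 4: Dube, Ferri — 2 players.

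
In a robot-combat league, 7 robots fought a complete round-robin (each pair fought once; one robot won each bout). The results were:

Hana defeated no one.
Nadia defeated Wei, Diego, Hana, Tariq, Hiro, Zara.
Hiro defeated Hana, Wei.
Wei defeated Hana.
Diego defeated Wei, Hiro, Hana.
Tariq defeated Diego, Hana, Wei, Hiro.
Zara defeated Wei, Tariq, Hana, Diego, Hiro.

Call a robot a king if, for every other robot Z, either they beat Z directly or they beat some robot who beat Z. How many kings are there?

1

Diego cannot reach Zara, Nadia, Tariq in two steps.
Hana cannot reach Diego, Hiro, Zara, Nadia, Tariq, Wei in two steps.
Hiro cannot reach Diego, Zara, Nadia, Tariq in two steps.
Zara cannot reach Nadia in two steps.
Nadia reaches everyone (king).
Tariq cannot reach Zara, Nadia in two steps.
Wei cannot reach Diego, Hiro, Zara, Nadia, Tariq in two steps.
Kings: Nadia — 1.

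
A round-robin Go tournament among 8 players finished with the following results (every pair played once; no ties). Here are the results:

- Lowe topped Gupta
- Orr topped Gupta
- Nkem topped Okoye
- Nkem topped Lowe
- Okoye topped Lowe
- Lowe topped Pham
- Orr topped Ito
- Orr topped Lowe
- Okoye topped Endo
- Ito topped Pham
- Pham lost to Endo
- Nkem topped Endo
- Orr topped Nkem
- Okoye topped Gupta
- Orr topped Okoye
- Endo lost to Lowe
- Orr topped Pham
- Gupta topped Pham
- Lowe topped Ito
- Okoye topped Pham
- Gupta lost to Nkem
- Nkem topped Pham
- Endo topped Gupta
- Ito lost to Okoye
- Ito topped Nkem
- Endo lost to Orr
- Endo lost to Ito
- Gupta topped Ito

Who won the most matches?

Orr

Win totals: Orr 7, Nkem 5, Okoye 5, Gupta 2, Endo 2, Lowe 4, Ito 3, Pham 0.
Orr leads with 7 wins (next highest: 5).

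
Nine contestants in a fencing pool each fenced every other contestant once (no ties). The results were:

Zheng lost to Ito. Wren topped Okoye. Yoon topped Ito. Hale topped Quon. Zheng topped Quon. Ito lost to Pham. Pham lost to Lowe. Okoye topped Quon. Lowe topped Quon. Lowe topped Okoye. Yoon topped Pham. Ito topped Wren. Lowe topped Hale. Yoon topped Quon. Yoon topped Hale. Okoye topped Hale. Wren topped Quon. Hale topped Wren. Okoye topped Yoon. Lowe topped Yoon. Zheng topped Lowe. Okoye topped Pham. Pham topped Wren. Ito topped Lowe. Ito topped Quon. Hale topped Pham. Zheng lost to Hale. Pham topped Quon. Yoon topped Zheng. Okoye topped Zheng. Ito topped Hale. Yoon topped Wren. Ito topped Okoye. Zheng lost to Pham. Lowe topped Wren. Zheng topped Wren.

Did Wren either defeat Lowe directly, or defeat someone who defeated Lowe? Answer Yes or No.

Wren did not beat Lowe directly.
Wren beat Quon, Okoye, but each of them lost to Lowe. No two-step path.

No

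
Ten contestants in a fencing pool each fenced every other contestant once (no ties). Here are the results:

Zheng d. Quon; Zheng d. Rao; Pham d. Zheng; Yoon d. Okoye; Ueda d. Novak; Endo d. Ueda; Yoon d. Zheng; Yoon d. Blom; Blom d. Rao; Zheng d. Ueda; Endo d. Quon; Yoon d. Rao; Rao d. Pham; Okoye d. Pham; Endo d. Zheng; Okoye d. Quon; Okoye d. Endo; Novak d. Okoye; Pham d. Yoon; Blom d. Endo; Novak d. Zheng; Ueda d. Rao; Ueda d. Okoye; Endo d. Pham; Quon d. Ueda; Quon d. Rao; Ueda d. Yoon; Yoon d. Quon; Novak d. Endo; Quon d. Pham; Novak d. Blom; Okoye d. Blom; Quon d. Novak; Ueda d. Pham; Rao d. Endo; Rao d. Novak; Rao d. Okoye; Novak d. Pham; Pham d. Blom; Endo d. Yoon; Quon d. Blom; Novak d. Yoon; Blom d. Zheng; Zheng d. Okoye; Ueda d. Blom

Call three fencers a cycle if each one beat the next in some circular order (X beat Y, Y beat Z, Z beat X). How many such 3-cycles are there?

36

Win totals: Okoye 4, Endo 5, Zheng 4, Novak 6, Quon 5, Ueda 6, Blom 3, Yoon 5, Rao 4, Pham 3.
A fencer with w wins dominates both others in C(w,2) triples; summing gives 6 + 10 + 6 + 15 + 10 + 15 + 3 + 10 + 6 + 3 = 84 transitive triples.
Total triples C(10,3) = 120, so cyclic triples = 120 − 84 = 36.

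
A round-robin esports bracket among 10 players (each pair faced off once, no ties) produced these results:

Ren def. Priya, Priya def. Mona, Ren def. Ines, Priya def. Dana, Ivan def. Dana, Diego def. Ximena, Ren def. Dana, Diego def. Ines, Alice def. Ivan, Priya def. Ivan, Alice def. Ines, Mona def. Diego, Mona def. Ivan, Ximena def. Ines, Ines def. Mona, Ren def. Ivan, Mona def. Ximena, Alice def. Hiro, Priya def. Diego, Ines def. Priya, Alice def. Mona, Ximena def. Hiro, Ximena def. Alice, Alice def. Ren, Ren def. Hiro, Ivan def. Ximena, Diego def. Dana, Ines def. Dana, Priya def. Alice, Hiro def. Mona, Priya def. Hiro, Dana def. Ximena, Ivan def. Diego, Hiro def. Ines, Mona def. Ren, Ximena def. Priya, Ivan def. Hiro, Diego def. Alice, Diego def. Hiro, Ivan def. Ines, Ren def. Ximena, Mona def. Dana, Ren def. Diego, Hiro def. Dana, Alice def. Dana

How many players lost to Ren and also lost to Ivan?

Ren beat: Ivan, Ximena, Priya, Hiro, Diego, Ines, Dana.
Ivan beat: Ximena, Hiro, Diego, Ines, Dana.
Both beat: Ximena, Hiro, Diego, Ines, Dana — 5.

5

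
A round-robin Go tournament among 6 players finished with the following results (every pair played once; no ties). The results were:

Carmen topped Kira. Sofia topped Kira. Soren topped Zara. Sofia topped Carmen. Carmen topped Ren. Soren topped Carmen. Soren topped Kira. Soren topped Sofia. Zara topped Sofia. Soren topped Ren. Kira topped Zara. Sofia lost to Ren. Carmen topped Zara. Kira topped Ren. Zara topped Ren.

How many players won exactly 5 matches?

Win totals: Kira 2, Soren 5, Ren 1, Carmen 3, Sofia 2, Zara 2.
Exactly 5: Soren — 1 player.

1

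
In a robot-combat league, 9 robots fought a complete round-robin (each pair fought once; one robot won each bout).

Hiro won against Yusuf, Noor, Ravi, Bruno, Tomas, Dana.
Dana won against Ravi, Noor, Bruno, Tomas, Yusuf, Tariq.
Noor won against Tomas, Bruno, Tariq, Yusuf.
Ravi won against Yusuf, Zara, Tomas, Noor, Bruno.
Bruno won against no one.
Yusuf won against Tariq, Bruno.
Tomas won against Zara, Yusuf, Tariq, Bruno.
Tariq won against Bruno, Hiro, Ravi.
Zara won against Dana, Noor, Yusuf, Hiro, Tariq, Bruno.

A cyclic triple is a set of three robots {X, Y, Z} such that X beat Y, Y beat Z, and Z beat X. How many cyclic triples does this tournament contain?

Win totals: Dana 6, Ravi 5, Tariq 3, Tomas 4, Hiro 6, Zara 6, Noor 4, Bruno 0, Yusuf 2.
A robot with w wins dominates both others in C(w,2) triples; summing gives 15 + 10 + 3 + 6 + 15 + 15 + 6 + 0 + 1 = 71 transitive triples.
Total triples C(9,3) = 84, so cyclic triples = 84 − 71 = 13.

13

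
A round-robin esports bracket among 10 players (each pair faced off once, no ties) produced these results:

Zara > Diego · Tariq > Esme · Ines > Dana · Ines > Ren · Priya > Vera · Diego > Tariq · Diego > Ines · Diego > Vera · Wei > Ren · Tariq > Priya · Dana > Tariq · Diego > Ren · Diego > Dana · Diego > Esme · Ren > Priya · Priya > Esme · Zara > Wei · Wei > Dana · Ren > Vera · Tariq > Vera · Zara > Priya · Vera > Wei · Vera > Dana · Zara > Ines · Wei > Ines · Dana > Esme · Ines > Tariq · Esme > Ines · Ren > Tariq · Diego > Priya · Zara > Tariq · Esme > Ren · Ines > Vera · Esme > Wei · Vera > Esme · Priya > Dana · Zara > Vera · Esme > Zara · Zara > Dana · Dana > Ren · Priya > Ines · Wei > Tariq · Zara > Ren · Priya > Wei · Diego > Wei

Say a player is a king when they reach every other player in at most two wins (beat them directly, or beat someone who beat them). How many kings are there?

Dana cannot reach Diego in two steps.
Priya cannot reach Diego in two steps.
Wei cannot reach Zara, Diego in two steps.
Ines cannot reach Zara, Diego in two steps.
Zara reaches everyone (king).
Vera cannot reach Priya, Diego in two steps.
Diego reaches everyone (king).
Esme reaches everyone (king).
Ren cannot reach Zara, Diego in two steps.
Tariq cannot reach Diego in two steps.
Kings: Zara, Diego, Esme — 3.

3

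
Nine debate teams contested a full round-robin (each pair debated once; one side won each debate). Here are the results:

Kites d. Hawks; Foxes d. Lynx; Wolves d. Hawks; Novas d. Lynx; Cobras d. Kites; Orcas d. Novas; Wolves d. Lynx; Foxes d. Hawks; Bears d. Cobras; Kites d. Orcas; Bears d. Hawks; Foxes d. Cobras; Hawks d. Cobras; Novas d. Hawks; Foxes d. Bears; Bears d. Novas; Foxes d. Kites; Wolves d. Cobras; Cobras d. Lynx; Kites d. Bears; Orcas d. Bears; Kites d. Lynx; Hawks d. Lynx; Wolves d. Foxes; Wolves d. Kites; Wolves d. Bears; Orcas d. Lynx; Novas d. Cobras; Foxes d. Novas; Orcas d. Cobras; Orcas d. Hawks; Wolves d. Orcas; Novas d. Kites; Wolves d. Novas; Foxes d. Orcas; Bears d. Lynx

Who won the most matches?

Win totals: Novas 4, Bears 4, Kites 4, Cobras 2, Lynx 0, Orcas 5, Wolves 8, Hawks 2, Foxes 7.
Wolves leads with 8 wins (next highest: 7).

Wolves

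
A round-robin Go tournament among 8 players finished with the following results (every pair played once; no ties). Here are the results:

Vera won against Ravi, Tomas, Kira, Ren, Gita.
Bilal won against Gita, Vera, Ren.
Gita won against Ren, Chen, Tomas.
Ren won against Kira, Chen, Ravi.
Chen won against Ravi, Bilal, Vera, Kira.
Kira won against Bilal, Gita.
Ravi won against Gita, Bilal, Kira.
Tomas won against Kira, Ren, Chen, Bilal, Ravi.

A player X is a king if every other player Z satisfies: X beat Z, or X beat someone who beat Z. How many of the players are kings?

Bilal reaches everyone (king).
Gita reaches everyone (king).
Tomas reaches everyone (king).
Kira cannot reach Ravi in two steps.
Ravi reaches everyone (king).
Chen reaches everyone (king).
Ren cannot reach Tomas in two steps.
Vera reaches everyone (king).
Kings: Bilal, Gita, Tomas, Ravi, Chen, Vera — 6.

6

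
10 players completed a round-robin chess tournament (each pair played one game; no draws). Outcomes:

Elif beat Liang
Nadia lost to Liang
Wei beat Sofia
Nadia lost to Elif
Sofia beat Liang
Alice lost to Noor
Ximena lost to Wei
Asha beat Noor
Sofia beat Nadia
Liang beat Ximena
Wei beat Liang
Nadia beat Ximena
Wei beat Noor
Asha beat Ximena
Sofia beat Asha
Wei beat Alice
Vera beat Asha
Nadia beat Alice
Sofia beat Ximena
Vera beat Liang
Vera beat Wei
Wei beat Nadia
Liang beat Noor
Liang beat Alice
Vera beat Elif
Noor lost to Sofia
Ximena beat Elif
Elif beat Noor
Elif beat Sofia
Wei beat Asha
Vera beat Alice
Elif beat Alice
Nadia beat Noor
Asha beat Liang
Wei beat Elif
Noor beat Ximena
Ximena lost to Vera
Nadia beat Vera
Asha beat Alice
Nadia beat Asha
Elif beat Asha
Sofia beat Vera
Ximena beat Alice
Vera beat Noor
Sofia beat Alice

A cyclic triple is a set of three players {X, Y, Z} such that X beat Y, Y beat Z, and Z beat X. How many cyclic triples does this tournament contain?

Win totals: Alice 0, Asha 4, Wei 8, Liang 4, Sofia 7, Nadia 5, Elif 6, Noor 2, Ximena 2, Vera 7.
A player with w wins dominates both others in C(w,2) triples; summing gives 0 + 6 + 28 + 6 + 21 + 10 + 15 + 1 + 1 + 21 = 109 transitive triples.
Total triples C(10,3) = 120, so cyclic triples = 120 − 109 = 11.

11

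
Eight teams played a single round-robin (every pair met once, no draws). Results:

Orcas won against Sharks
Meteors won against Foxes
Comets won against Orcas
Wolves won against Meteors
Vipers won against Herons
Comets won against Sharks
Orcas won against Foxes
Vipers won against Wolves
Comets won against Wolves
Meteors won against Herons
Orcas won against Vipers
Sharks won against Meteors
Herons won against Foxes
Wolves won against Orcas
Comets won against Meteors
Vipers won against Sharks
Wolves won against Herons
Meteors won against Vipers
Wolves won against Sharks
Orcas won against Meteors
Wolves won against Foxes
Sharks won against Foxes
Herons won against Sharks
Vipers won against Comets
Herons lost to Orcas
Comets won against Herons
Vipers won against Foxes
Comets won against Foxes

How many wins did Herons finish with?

2

Herons' results: beat Foxes, Sharks; lost to Meteors, Vipers, Orcas, Comets, Wolves.
That is 2 wins.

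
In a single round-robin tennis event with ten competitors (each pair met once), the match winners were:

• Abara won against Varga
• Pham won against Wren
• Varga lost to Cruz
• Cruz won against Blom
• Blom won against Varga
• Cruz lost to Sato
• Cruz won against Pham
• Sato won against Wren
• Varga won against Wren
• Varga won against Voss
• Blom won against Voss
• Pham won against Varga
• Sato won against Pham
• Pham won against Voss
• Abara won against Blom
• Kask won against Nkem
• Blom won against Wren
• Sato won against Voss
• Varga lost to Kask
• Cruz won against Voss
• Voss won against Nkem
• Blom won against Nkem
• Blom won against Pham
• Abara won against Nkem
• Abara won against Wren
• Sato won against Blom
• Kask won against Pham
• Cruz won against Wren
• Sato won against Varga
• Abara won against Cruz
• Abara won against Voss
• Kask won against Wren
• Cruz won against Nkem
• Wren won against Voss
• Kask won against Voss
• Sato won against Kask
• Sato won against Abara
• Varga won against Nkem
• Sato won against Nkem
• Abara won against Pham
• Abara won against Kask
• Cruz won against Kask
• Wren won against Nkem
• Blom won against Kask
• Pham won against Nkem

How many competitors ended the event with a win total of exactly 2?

Win totals: Nkem 0, Kask 5, Blom 6, Cruz 7, Pham 4, Wren 2, Sato 9, Abara 8, Voss 1, Varga 3.
Exactly 2: Wren — 1 competitor.

1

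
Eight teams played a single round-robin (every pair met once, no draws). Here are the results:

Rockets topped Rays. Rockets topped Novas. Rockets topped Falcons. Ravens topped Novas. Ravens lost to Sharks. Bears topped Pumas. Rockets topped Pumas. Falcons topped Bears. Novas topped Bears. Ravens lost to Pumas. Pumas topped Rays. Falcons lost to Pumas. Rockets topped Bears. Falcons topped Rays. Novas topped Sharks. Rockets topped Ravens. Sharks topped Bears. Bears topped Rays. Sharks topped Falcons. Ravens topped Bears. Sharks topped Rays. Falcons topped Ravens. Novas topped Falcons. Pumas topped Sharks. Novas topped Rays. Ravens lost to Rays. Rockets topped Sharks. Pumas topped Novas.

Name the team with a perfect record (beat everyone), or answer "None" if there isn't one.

Rockets has 7 wins out of 7 opponents — a perfect record.

Rockets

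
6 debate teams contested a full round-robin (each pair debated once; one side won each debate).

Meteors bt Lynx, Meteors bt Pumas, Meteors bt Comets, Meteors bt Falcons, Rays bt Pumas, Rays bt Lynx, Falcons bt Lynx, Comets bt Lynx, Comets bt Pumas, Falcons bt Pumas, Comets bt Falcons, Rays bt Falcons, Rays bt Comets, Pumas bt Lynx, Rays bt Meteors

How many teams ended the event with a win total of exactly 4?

1

Win totals: Pumas 1, Rays 5, Meteors 4, Comets 3, Falcons 2, Lynx 0.
Exactly 4: Meteors — 1 team.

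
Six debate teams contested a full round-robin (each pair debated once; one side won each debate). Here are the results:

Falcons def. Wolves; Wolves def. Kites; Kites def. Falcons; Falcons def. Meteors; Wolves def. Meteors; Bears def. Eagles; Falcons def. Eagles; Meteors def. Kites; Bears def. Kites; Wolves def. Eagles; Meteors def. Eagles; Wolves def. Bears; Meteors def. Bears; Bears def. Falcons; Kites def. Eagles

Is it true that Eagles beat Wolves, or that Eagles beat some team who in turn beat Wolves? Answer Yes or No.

Eagles did not beat Wolves directly.
Eagles beat no one, so there is no intermediate team.

No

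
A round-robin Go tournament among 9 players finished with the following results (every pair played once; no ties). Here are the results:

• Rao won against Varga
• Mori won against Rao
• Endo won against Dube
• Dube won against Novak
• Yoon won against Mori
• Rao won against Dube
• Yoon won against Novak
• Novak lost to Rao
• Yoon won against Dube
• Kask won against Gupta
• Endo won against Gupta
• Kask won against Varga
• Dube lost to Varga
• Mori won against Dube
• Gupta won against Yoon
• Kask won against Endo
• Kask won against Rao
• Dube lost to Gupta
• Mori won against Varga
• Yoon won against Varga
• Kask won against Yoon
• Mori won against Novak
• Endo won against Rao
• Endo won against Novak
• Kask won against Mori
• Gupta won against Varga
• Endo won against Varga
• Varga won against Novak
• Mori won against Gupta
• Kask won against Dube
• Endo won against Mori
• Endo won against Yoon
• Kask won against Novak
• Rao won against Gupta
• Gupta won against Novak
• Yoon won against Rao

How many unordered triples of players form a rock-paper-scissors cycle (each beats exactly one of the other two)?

2

Win totals: Rao 4, Novak 0, Gupta 4, Mori 5, Endo 7, Kask 8, Varga 2, Dube 1, Yoon 5.
A player with w wins dominates both others in C(w,2) triples; summing gives 6 + 0 + 6 + 10 + 21 + 28 + 1 + 0 + 10 = 82 transitive triples.
Total triples C(9,3) = 84, so cyclic triples = 84 − 82 = 2.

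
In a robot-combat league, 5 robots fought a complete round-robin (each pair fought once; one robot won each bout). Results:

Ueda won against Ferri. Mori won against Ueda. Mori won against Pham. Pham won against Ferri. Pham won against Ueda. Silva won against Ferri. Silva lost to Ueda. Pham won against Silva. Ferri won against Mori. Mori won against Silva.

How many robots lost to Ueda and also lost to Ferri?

Ueda beat: Silva, Ferri.
Ferri beat: Mori.
No one was beaten by both.

0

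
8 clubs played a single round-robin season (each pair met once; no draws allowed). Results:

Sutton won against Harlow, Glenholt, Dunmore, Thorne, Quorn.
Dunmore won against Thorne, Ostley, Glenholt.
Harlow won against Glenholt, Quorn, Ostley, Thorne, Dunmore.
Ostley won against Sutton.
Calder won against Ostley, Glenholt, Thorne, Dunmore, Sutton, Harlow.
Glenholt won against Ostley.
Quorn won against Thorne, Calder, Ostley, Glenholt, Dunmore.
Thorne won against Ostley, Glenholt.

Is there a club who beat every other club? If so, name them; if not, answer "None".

Highest win total is Calder with 6 (out of 7 possible).
Calder lost to Quorn, so no club went undefeated.

None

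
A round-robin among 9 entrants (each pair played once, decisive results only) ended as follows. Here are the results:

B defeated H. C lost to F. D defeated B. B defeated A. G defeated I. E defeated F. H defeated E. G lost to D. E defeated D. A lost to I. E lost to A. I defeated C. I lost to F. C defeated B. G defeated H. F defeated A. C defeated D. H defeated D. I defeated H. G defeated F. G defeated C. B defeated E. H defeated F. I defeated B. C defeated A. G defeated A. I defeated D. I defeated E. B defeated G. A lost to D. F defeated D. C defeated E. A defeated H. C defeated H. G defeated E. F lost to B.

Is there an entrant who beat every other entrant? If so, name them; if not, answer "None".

Highest win total is I with 6 (out of 8 possible).
I lost to F, G, so no entrant went undefeated.

None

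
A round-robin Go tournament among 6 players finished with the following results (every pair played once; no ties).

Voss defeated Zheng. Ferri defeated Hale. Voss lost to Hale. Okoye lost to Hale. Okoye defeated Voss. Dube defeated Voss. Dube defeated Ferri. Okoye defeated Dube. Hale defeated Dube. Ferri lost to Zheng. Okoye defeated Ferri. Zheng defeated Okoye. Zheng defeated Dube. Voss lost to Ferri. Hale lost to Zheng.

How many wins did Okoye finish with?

Okoye's results: beat Ferri, Voss, Dube; lost to Hale, Zheng.
That is 3 wins.

3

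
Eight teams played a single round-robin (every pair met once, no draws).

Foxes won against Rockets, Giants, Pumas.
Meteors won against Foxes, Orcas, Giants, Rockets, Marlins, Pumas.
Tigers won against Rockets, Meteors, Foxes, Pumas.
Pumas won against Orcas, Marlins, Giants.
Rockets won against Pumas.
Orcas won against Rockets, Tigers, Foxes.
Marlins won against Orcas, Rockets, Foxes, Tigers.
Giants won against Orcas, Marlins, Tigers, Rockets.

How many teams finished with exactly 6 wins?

1

Win totals: Giants 4, Marlins 4, Pumas 3, Meteors 6, Orcas 3, Tigers 4, Rockets 1, Foxes 3.
Exactly 6: Meteors — 1 team.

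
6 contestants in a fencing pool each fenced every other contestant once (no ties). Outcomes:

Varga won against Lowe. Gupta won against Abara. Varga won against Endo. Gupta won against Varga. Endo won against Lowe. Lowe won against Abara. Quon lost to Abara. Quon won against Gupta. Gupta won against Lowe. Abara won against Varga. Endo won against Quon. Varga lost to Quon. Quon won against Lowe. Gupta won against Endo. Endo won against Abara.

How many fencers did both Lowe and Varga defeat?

0

Lowe beat: Abara.
Varga beat: Endo, Lowe.
No one was beaten by both.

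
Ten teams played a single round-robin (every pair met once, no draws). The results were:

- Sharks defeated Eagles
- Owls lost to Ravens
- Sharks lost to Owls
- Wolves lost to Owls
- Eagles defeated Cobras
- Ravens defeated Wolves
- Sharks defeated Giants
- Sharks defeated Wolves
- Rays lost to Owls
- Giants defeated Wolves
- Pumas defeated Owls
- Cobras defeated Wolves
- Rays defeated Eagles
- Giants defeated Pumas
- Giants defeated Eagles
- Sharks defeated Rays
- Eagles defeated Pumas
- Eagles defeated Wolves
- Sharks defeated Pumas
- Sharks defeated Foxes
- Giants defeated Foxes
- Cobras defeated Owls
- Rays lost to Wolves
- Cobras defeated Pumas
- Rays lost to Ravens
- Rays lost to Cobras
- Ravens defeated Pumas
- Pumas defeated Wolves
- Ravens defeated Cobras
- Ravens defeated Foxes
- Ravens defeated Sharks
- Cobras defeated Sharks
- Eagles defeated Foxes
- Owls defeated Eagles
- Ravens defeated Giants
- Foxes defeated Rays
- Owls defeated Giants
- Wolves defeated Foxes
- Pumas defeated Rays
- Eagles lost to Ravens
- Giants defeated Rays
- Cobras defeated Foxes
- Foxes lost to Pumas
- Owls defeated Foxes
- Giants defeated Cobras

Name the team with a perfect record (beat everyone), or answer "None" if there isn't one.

Ravens has 9 wins out of 9 opponents — a perfect record.

Ravens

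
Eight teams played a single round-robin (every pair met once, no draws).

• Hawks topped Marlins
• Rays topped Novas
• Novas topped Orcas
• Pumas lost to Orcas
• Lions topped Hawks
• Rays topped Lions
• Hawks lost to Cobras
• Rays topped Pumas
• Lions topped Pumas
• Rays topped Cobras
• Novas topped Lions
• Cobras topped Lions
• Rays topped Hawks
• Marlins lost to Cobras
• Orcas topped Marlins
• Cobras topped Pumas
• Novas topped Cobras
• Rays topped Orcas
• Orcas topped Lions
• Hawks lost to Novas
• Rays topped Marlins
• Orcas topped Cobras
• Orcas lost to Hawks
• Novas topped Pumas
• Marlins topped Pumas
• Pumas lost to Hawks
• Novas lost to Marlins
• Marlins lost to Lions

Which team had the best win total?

Rays

Win totals: Cobras 4, Rays 7, Lions 3, Hawks 3, Orcas 4, Pumas 0, Marlins 2, Novas 5.
Rays leads with 7 wins (next highest: 5).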